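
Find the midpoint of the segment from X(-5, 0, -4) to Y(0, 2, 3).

M = ((x₁+x₂)/2, (y₁+y₂)/2, (z₁+z₂)/2)
  = ((-5 + 0)/2, (0 + 2)/2, (-4 + 3)/2)
  = (-5/2, 2/2, -1/2)
  = (-2.5, 1, -0.5)

(-2.5, 1, -0.5)


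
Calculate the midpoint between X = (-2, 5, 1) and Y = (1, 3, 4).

M = ((x₁+x₂)/2, (y₁+y₂)/2, (z₁+z₂)/2)
  = ((-2 + 1)/2, (5 + 3)/2, (1 + 4)/2)
  = (-1/2, 8/2, 5/2)
  = (-0.5, 4, 2.5)

(-0.5, 4, 2.5)


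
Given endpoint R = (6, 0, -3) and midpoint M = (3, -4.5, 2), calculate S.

S = 2M - R
  = (2·3 - 6, 2·(-4.5) - 0, 2·2 - (-3))
  = (6 - 6, -9 + 0, 4 + 3)
  = (0, -9, 7)

(0, -9, 7)


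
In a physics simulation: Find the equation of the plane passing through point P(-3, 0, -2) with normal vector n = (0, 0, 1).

The plane through P with normal n = (a, b, c) satisfies n·(r - P) = 0,
i.e. ax + by + cz = a·x₀ + b·y₀ + c·z₀.
d = 0·(-3) + 0·0 + 1·(-2)
  = 0 + 0 - 2
  = -2
Equation: z = -2

z = -2


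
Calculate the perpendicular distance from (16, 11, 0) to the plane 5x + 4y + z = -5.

distance = |a·x₀ + b·y₀ + c·z₀ - d| / √(a² + b² + c²)
  = |5·16 + 4·11 + 1·0 - (-5)| / √(5² + 4² + 1²)
  = |80 + 44 + 0 + 5| / √(25 + 16 + 1)
  = |129| / √42
  = 129 / 6.481
  ≈ 19.91

19.91


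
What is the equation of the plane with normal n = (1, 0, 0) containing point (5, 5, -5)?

The plane through P with normal n = (a, b, c) satisfies n·(r - P) = 0,
i.e. ax + by + cz = a·x₀ + b·y₀ + c·z₀.
d = 1·5 + 0·5 + 0·(-5)
  = 5 + 0 + 0
  = 5
Equation: x = 5

x = 5


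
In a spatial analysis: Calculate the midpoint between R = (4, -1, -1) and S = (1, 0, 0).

M = ((x₁+x₂)/2, (y₁+y₂)/2, (z₁+z₂)/2)
  = ((4 + 1)/2, (-1 + 0)/2, (-1 + 0)/2)
  = (5/2, -1/2, -1/2)
  = (2.5, -0.5, -0.5)

(2.5, -0.5, -0.5)


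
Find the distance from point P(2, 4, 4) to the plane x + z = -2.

distance = |a·x₀ + b·y₀ + c·z₀ - d| / √(a² + b² + c²)
  = |1·2 + 0·4 + 1·4 - (-2)| / √(1² + 0² + 1²)
  = |2 + 0 + 4 + 2| / √(1 + 0 + 1)
  = |8| / √2
  = 8 / 1.414
  ≈ 5.657

5.657


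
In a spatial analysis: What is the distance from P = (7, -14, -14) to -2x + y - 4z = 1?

distance = |a·x₀ + b·y₀ + c·z₀ - d| / √(a² + b² + c²)
  = |(-2)·7 + 1·(-14) + (-4)·(-14) - 1| / √((-2)² + 1² + (-4)²)
  = |-14 - 14 + 56 - 1| / √(4 + 1 + 16)
  = |27| / √21
  = 27 / 4.583
  ≈ 5.892

5.892


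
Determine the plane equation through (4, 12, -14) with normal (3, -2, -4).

The plane through P with normal n = (a, b, c) satisfies n·(r - P) = 0,
i.e. ax + by + cz = a·x₀ + b·y₀ + c·z₀.
d = 3·4 + (-2)·12 + (-4)·(-14)
  = 12 - 24 + 56
  = 44
Equation: 3x - 2y - 4z = 44

3x - 2y - 4z = 44


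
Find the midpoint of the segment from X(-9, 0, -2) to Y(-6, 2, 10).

M = ((x₁+x₂)/2, (y₁+y₂)/2, (z₁+z₂)/2)
  = ((-9 - 6)/2, (0 + 2)/2, (-2 + 10)/2)
  = (-15/2, 2/2, 8/2)
  = (-7.5, 1, 4)

(-7.5, 1, 4)


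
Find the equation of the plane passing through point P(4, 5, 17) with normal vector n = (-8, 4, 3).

The plane through P with normal n = (a, b, c) satisfies n·(r - P) = 0,
i.e. ax + by + cz = a·x₀ + b·y₀ + c·z₀.
d = (-8)·4 + 4·5 + 3·17
  = -32 + 20 + 51
  = 39
Equation: -8x + 4y + 3z = 39

-8x + 4y + 3z = 39


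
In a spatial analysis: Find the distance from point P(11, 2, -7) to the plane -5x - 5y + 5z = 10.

distance = |a·x₀ + b·y₀ + c·z₀ - d| / √(a² + b² + c²)
  = |(-5)·11 + (-5)·2 + 5·(-7) - 10| / √((-5)² + (-5)² + 5²)
  = |-55 - 10 - 35 - 10| / √(25 + 25 + 25)
  = |-110| / √75
  = 110 / 8.66
  ≈ 12.7

12.7


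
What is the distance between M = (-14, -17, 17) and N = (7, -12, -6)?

d = √[(x₂-x₁)² + (y₂-y₁)² + (z₂-z₁)²]
  = √[21² + 5² + (-23)²]
  = √[441 + 25 + 529]
  = √995
  ≈ 31.54

31.54


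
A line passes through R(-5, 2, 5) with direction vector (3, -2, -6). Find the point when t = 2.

P(t) = R + t·d
  = (-5 + 3·2, 2 + (-2)·2, 5 + (-6)·2)
  = (-5 + 6, 2 - 4, 5 - 12)
  = (1, -2, -7)

(1, -2, -7)


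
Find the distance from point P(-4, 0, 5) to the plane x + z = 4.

distance = |a·x₀ + b·y₀ + c·z₀ - d| / √(a² + b² + c²)
  = |1·(-4) + 0·0 + 1·5 - 4| / √(1² + 0² + 1²)
  = |-4 + 0 + 5 - 4| / √(1 + 0 + 1)
  = |-3| / √2
  = 3 / 1.414
  ≈ 2.121

2.121


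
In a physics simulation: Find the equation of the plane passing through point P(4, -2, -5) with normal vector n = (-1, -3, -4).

The plane through P with normal n = (a, b, c) satisfies n·(r - P) = 0,
i.e. ax + by + cz = a·x₀ + b·y₀ + c·z₀.
d = (-1)·4 + (-3)·(-2) + (-4)·(-5)
  = -4 + 6 + 20
  = 22
Equation: -x - 3y - 4z = 22

-x - 3y - 4z = 22


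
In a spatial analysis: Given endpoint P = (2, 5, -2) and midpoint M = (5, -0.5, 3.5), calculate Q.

Q = 2M - P
  = (2·5 - 2, 2·(-0.5) - 5, 2·3.5 - (-2))
  = (10 - 2, -1 - 5, 7 + 2)
  = (8, -6, 9)

(8, -6, 9)


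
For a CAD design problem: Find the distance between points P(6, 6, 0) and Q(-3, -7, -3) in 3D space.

d = √[(x₂-x₁)² + (y₂-y₁)² + (z₂-z₁)²]
  = √[(-9)² + (-13)² + (-3)²]
  = √[81 + 169 + 9]
  = √259
  ≈ 16.09

16.09


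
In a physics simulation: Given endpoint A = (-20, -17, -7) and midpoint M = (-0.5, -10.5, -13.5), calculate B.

B = 2M - A
  = (2·(-0.5) - (-20), 2·(-10.5) - (-17), 2·(-13.5) - (-7))
  = (-1 + 20, -21 + 17, -27 + 7)
  = (19, -4, -20)

(19, -4, -20)


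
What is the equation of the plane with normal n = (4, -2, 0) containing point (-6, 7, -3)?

The plane through P with normal n = (a, b, c) satisfies n·(r - P) = 0,
i.e. ax + by + cz = a·x₀ + b·y₀ + c·z₀.
d = 4·(-6) + (-2)·7 + 0·(-3)
  = -24 - 14 + 0
  = -38
Equation: 4x - 2y = -38

4x - 2y = -38


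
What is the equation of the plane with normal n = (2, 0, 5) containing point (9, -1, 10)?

The plane through P with normal n = (a, b, c) satisfies n·(r - P) = 0,
i.e. ax + by + cz = a·x₀ + b·y₀ + c·z₀.
d = 2·9 + 0·(-1) + 5·10
  = 18 + 0 + 50
  = 68
Equation: 2x + 5z = 68

2x + 5z = 68


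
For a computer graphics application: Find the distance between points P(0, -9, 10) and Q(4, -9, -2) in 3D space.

d = √[(x₂-x₁)² + (y₂-y₁)² + (z₂-z₁)²]
  = √[4² + 0² + (-12)²]
  = √[16 + 0 + 144]
  = √160
  ≈ 12.65

12.65


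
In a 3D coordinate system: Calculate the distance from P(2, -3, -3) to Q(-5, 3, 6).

d = √[(x₂-x₁)² + (y₂-y₁)² + (z₂-z₁)²]
  = √[(-7)² + 6² + 9²]
  = √[49 + 36 + 81]
  = √166
  ≈ 12.88

12.88


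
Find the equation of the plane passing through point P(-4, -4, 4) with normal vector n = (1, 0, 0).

The plane through P with normal n = (a, b, c) satisfies n·(r - P) = 0,
i.e. ax + by + cz = a·x₀ + b·y₀ + c·z₀.
d = 1·(-4) + 0·(-4) + 0·4
  = -4 + 0 + 0
  = -4
Equation: x = -4

x = -4


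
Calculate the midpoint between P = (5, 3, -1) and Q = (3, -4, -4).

M = ((x₁+x₂)/2, (y₁+y₂)/2, (z₁+z₂)/2)
  = ((5 + 3)/2, (3 - 4)/2, (-1 - 4)/2)
  = (8/2, -1/2, -5/2)
  = (4, -0.5, -2.5)

(4, -0.5, -2.5)


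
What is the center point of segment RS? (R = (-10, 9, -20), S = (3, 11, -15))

M = ((x₁+x₂)/2, (y₁+y₂)/2, (z₁+z₂)/2)
  = ((-10 + 3)/2, (9 + 11)/2, (-20 - 15)/2)
  = (-7/2, 20/2, -35/2)
  = (-3.5, 10, -17.5)

(-3.5, 10, -17.5)


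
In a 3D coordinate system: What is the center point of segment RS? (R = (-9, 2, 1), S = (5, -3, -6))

M = ((x₁+x₂)/2, (y₁+y₂)/2, (z₁+z₂)/2)
  = ((-9 + 5)/2, (2 - 3)/2, (1 - 6)/2)
  = (-4/2, -1/2, -5/2)
  = (-2, -0.5, -2.5)

(-2, -0.5, -2.5)


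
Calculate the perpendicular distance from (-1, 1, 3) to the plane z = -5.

distance = |a·x₀ + b·y₀ + c·z₀ - d| / √(a² + b² + c²)
  = |0·(-1) + 0·1 + 1·3 - (-5)| / √(0² + 0² + 1²)
  = |0 + 0 + 3 + 5| / √(0 + 0 + 1)
  = |8| / √1
  = 8 / 1
  ≈ 8

8


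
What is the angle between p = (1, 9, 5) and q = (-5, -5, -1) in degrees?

p·q = 1·(-5) + 9·(-5) + 5·(-1) = -5 - 45 - 5 = -55
|p| = √(1² + 9² + 5²) = √107 ≈ 10.34
|q| = √((-5)² + (-5)² + (-1)²) = √51 ≈ 7.141
cos θ = (p·q)/(|p||q|) = -55/(10.34·7.141) ≈ -0.7445
θ = arccos(-0.7445) ≈ 138.1°

138.1°


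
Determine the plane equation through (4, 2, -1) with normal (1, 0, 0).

The plane through P with normal n = (a, b, c) satisfies n·(r - P) = 0,
i.e. ax + by + cz = a·x₀ + b·y₀ + c·z₀.
d = 1·4 + 0·2 + 0·(-1)
  = 4 + 0 + 0
  = 4
Equation: x = 4

x = 4


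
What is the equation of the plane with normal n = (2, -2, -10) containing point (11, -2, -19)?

The plane through P with normal n = (a, b, c) satisfies n·(r - P) = 0,
i.e. ax + by + cz = a·x₀ + b·y₀ + c·z₀.
d = 2·11 + (-2)·(-2) + (-10)·(-19)
  = 22 + 4 + 190
  = 216
Equation: 2x - 2y - 10z = 216

2x - 2y - 10z = 216


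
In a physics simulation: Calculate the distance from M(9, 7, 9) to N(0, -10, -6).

d = √[(x₂-x₁)² + (y₂-y₁)² + (z₂-z₁)²]
  = √[(-9)² + (-17)² + (-15)²]
  = √[81 + 289 + 225]
  = √595
  ≈ 24.39

24.39


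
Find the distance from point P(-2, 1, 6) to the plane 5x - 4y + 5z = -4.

distance = |a·x₀ + b·y₀ + c·z₀ - d| / √(a² + b² + c²)
  = |5·(-2) + (-4)·1 + 5·6 - (-4)| / √(5² + (-4)² + 5²)
  = |-10 - 4 + 30 + 4| / √(25 + 16 + 25)
  = |20| / √66
  = 20 / 8.124
  ≈ 2.462

2.462


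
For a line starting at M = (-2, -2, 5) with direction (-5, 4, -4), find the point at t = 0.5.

P(t) = M + t·d
  = (-2 + (-5)·0.5, -2 + 4·0.5, 5 + (-4)·0.5)
  = (-2 - 2.5, -2 + 2, 5 - 2)
  = (-4.5, 0, 3)

(-4.5, 0, 3)


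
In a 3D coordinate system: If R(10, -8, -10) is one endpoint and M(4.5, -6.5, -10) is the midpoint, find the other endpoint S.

S = 2M - R
  = (2·4.5 - 10, 2·(-6.5) - (-8), 2·(-10) - (-10))
  = (9 - 10, -13 + 8, -20 + 10)
  = (-1, -5, -10)

(-1, -5, -10)


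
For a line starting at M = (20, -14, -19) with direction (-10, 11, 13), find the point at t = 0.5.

P(t) = M + t·d
  = (20 + (-10)·0.5, -14 + 11·0.5, -19 + 13·0.5)
  = (20 - 5, -14 + 5.5, -19 + 6.5)
  = (15, -8.5, -12.5)

(15, -8.5, -12.5)


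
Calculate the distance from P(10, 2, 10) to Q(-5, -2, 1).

d = √[(x₂-x₁)² + (y₂-y₁)² + (z₂-z₁)²]
  = √[(-15)² + (-4)² + (-9)²]
  = √[225 + 16 + 81]
  = √322
  ≈ 17.94

17.94


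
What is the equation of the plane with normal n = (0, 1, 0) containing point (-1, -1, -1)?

The plane through P with normal n = (a, b, c) satisfies n·(r - P) = 0,
i.e. ax + by + cz = a·x₀ + b·y₀ + c·z₀.
d = 0·(-1) + 1·(-1) + 0·(-1)
  = 0 - 1 + 0
  = -1
Equation: y = -1

y = -1


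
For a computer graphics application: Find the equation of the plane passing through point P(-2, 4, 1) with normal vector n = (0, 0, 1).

The plane through P with normal n = (a, b, c) satisfies n·(r - P) = 0,
i.e. ax + by + cz = a·x₀ + b·y₀ + c·z₀.
d = 0·(-2) + 0·4 + 1·1
  = 0 + 0 + 1
  = 1
Equation: z = 1

z = 1


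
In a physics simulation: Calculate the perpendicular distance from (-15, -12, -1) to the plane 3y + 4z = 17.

distance = |a·x₀ + b·y₀ + c·z₀ - d| / √(a² + b² + c²)
  = |0·(-15) + 3·(-12) + 4·(-1) - 17| / √(0² + 3² + 4²)
  = |0 - 36 - 4 - 17| / √(0 + 9 + 16)
  = |-57| / √25
  = 57 / 5
  ≈ 11.4

11.4


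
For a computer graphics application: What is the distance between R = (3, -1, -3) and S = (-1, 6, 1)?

d = √[(x₂-x₁)² + (y₂-y₁)² + (z₂-z₁)²]
  = √[(-4)² + 7² + 4²]
  = √[16 + 49 + 16]
  = √81
  ≈ 9

9


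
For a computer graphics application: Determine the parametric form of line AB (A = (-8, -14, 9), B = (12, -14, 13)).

Direction vector d = B - A = (12 + 8, -14 + 14, 13 - 9) = (20, 0, 4)
Parametric form r = A + t·d:
x = -8 + 20t, y = -14, z = 9 + 4t

x = -8 + 20t, y = -14, z = 9 + 4t


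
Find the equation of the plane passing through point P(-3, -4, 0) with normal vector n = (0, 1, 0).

The plane through P with normal n = (a, b, c) satisfies n·(r - P) = 0,
i.e. ax + by + cz = a·x₀ + b·y₀ + c·z₀.
d = 0·(-3) + 1·(-4) + 0·0
  = 0 - 4 + 0
  = -4
Equation: y = -4

y = -4


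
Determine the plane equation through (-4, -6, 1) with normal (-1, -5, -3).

The plane through P with normal n = (a, b, c) satisfies n·(r - P) = 0,
i.e. ax + by + cz = a·x₀ + b·y₀ + c·z₀.
d = (-1)·(-4) + (-5)·(-6) + (-3)·1
  = 4 + 30 - 3
  = 31
Equation: -x - 5y - 3z = 31

-x - 5y - 3z = 31


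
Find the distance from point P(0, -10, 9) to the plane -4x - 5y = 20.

distance = |a·x₀ + b·y₀ + c·z₀ - d| / √(a² + b² + c²)
  = |(-4)·0 + (-5)·(-10) + 0·9 - 20| / √((-4)² + (-5)² + 0²)
  = |0 + 50 + 0 - 20| / √(16 + 25 + 0)
  = |30| / √41
  = 30 / 6.403
  ≈ 4.685

4.685


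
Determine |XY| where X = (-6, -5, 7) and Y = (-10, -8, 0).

d = √[(x₂-x₁)² + (y₂-y₁)² + (z₂-z₁)²]
  = √[(-4)² + (-3)² + (-7)²]
  = √[16 + 9 + 49]
  = √74
  ≈ 8.602

8.602


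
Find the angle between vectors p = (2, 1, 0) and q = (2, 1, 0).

p·q = 2·2 + 1·1 + 0·0 = 4 + 1 + 0 = 5
|p| = √(2² + 1² + 0²) = √5 ≈ 2.236
|q| = √(2² + 1² + 0²) = √5 ≈ 2.236
cos θ = (p·q)/(|p||q|) = 5/(2.236·2.236) ≈ 1
θ = arccos(1) ≈ 0°

0°


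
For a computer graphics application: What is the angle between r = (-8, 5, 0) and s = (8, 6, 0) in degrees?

r·s = (-8)·8 + 5·6 + 0·0 = -64 + 30 + 0 = -34
|r| = √((-8)² + 5² + 0²) = √89 ≈ 9.434
|s| = √(8² + 6² + 0²) = √100 ≈ 10
cos θ = (r·s)/(|r||s|) = -34/(9.434·10) ≈ -0.3604
θ = arccos(-0.3604) ≈ 111.1°

111.1°


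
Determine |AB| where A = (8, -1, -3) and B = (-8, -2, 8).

d = √[(x₂-x₁)² + (y₂-y₁)² + (z₂-z₁)²]
  = √[(-16)² + (-1)² + 11²]
  = √[256 + 1 + 121]
  = √378
  ≈ 19.44

19.44


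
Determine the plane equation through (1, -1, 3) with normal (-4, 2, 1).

The plane through P with normal n = (a, b, c) satisfies n·(r - P) = 0,
i.e. ax + by + cz = a·x₀ + b·y₀ + c·z₀.
d = (-4)·1 + 2·(-1) + 1·3
  = -4 - 2 + 3
  = -3
Equation: -4x + 2y + z = -3

-4x + 2y + z = -3


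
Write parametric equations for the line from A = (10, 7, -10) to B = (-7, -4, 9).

Direction vector d = B - A = (-7 - 10, -4 - 7, 9 + 10) = (-17, -11, 19)
Parametric form r = A + t·d:
x = 10 - 17t, y = 7 - 11t, z = -10 + 19t

x = 10 - 17t, y = 7 - 11t, z = -10 + 19t


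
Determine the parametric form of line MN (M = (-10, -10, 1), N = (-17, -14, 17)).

Direction vector d = N - M = (-17 + 10, -14 + 10, 17 - 1) = (-7, -4, 16)
Parametric form r = M + t·d:
x = -10 - 7t, y = -10 - 4t, z = 1 + 16t

x = -10 - 7t, y = -10 - 4t, z = 1 + 16t


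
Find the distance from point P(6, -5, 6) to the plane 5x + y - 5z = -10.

distance = |a·x₀ + b·y₀ + c·z₀ - d| / √(a² + b² + c²)
  = |5·6 + 1·(-5) + (-5)·6 - (-10)| / √(5² + 1² + (-5)²)
  = |30 - 5 - 30 + 10| / √(25 + 1 + 25)
  = |5| / √51
  = 5 / 7.141
  ≈ 0.7001

0.7001


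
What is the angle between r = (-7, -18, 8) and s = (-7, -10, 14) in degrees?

r·s = (-7)·(-7) + (-18)·(-10) + 8·14 = 49 + 180 + 112 = 341
|r| = √((-7)² + (-18)² + 8²) = √437 ≈ 20.9
|s| = √((-7)² + (-10)² + 14²) = √345 ≈ 18.57
cos θ = (r·s)/(|r||s|) = 341/(20.9·18.57) ≈ 0.8782
θ = arccos(0.8782) ≈ 28.57°

28.57°


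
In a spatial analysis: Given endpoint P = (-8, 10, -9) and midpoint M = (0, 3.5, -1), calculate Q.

Q = 2M - P
  = (2·0 - (-8), 2·3.5 - 10, 2·(-1) - (-9))
  = (0 + 8, 7 - 10, -2 + 9)
  = (8, -3, 7)

(8, -3, 7)


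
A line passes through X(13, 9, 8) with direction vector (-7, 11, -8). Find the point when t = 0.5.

P(t) = X + t·d
  = (13 + (-7)·0.5, 9 + 11·0.5, 8 + (-8)·0.5)
  = (13 - 3.5, 9 + 5.5, 8 - 4)
  = (9.5, 14.5, 4)

(9.5, 14.5, 4)


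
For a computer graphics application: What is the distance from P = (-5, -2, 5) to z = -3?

distance = |a·x₀ + b·y₀ + c·z₀ - d| / √(a² + b² + c²)
  = |0·(-5) + 0·(-2) + 1·5 - (-3)| / √(0² + 0² + 1²)
  = |0 + 0 + 5 + 3| / √(0 + 0 + 1)
  = |8| / √1
  = 8 / 1
  ≈ 8

8


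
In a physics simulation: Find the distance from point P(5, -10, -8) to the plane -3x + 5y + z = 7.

distance = |a·x₀ + b·y₀ + c·z₀ - d| / √(a² + b² + c²)
  = |(-3)·5 + 5·(-10) + 1·(-8) - 7| / √((-3)² + 5² + 1²)
  = |-15 - 50 - 8 - 7| / √(9 + 25 + 1)
  = |-80| / √35
  = 80 / 5.916
  ≈ 13.52

13.52


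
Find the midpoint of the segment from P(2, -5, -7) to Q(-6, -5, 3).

M = ((x₁+x₂)/2, (y₁+y₂)/2, (z₁+z₂)/2)
  = ((2 - 6)/2, (-5 - 5)/2, (-7 + 3)/2)
  = (-4/2, -10/2, -4/2)
  = (-2, -5, -2)

(-2, -5, -2)


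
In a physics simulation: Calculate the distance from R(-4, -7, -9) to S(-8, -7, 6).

d = √[(x₂-x₁)² + (y₂-y₁)² + (z₂-z₁)²]
  = √[(-4)² + 0² + 15²]
  = √[16 + 0 + 225]
  = √241
  ≈ 15.52

15.52


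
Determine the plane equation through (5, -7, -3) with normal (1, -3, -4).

The plane through P with normal n = (a, b, c) satisfies n·(r - P) = 0,
i.e. ax + by + cz = a·x₀ + b·y₀ + c·z₀.
d = 1·5 + (-3)·(-7) + (-4)·(-3)
  = 5 + 21 + 12
  = 38
Equation: x - 3y - 4z = 38

x - 3y - 4z = 38


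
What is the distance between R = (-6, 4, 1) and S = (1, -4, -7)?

d = √[(x₂-x₁)² + (y₂-y₁)² + (z₂-z₁)²]
  = √[7² + (-8)² + (-8)²]
  = √[49 + 64 + 64]
  = √177
  ≈ 13.3

13.3


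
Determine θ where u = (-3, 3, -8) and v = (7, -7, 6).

u·v = (-3)·7 + 3·(-7) + (-8)·6 = -21 - 21 - 48 = -90
|u| = √((-3)² + 3² + (-8)²) = √82 ≈ 9.055
|v| = √(7² + (-7)² + 6²) = √134 ≈ 11.58
cos θ = (u·v)/(|u||v|) = -90/(9.055·11.58) ≈ -0.8586
θ = arccos(-0.8586) ≈ 149.2°

149.2°


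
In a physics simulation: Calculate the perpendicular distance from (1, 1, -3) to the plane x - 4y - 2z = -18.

distance = |a·x₀ + b·y₀ + c·z₀ - d| / √(a² + b² + c²)
  = |1·1 + (-4)·1 + (-2)·(-3) - (-18)| / √(1² + (-4)² + (-2)²)
  = |1 - 4 + 6 + 18| / √(1 + 16 + 4)
  = |21| / √21
  = 21 / 4.583
  ≈ 4.583

4.583


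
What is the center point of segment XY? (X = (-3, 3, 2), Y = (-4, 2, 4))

M = ((x₁+x₂)/2, (y₁+y₂)/2, (z₁+z₂)/2)
  = ((-3 - 4)/2, (3 + 2)/2, (2 + 4)/2)
  = (-7/2, 5/2, 6/2)
  = (-3.5, 2.5, 3)

(-3.5, 2.5, 3)


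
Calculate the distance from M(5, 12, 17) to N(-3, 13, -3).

d = √[(x₂-x₁)² + (y₂-y₁)² + (z₂-z₁)²]
  = √[(-8)² + 1² + (-20)²]
  = √[64 + 1 + 400]
  = √465
  ≈ 21.56

21.56


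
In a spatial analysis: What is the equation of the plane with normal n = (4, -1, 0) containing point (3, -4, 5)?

The plane through P with normal n = (a, b, c) satisfies n·(r - P) = 0,
i.e. ax + by + cz = a·x₀ + b·y₀ + c·z₀.
d = 4·3 + (-1)·(-4) + 0·5
  = 12 + 4 + 0
  = 16
Equation: 4x - y = 16

4x - y = 16


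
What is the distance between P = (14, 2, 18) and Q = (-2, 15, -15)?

d = √[(x₂-x₁)² + (y₂-y₁)² + (z₂-z₁)²]
  = √[(-16)² + 13² + (-33)²]
  = √[256 + 169 + 1089]
  = √1514
  ≈ 38.91

38.91


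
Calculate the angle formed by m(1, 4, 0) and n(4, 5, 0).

m·n = 1·4 + 4·5 + 0·0 = 4 + 20 + 0 = 24
|m| = √(1² + 4² + 0²) = √17 ≈ 4.123
|n| = √(4² + 5² + 0²) = √41 ≈ 6.403
cos θ = (m·n)/(|m||n|) = 24/(4.123·6.403) ≈ 0.9091
θ = arccos(0.9091) ≈ 24.62°

24.62°


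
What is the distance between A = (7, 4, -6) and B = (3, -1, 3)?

d = √[(x₂-x₁)² + (y₂-y₁)² + (z₂-z₁)²]
  = √[(-4)² + (-5)² + 9²]
  = √[16 + 25 + 81]
  = √122
  ≈ 11.05

11.05


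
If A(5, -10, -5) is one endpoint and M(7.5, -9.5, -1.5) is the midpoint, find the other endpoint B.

B = 2M - A
  = (2·7.5 - 5, 2·(-9.5) - (-10), 2·(-1.5) - (-5))
  = (15 - 5, -19 + 10, -3 + 5)
  = (10, -9, 2)

(10, -9, 2)


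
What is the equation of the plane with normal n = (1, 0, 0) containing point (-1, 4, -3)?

The plane through P with normal n = (a, b, c) satisfies n·(r - P) = 0,
i.e. ax + by + cz = a·x₀ + b·y₀ + c·z₀.
d = 1·(-1) + 0·4 + 0·(-3)
  = -1 + 0 + 0
  = -1
Equation: x = -1

x = -1


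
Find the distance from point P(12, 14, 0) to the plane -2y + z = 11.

distance = |a·x₀ + b·y₀ + c·z₀ - d| / √(a² + b² + c²)
  = |0·12 + (-2)·14 + 1·0 - 11| / √(0² + (-2)² + 1²)
  = |0 - 28 + 0 - 11| / √(0 + 4 + 1)
  = |-39| / √5
  = 39 / 2.236
  ≈ 17.44

17.44


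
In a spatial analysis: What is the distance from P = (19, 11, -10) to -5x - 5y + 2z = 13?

distance = |a·x₀ + b·y₀ + c·z₀ - d| / √(a² + b² + c²)
  = |(-5)·19 + (-5)·11 + 2·(-10) - 13| / √((-5)² + (-5)² + 2²)
  = |-95 - 55 - 20 - 13| / √(25 + 25 + 4)
  = |-183| / √54
  = 183 / 7.348
  ≈ 24.9

24.9


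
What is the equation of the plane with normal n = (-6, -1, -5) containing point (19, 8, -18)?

The plane through P with normal n = (a, b, c) satisfies n·(r - P) = 0,
i.e. ax + by + cz = a·x₀ + b·y₀ + c·z₀.
d = (-6)·19 + (-1)·8 + (-5)·(-18)
  = -114 - 8 + 90
  = -32
Equation: -6x - y - 5z = -32

-6x - y - 5z = -32


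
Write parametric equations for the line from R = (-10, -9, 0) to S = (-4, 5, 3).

Direction vector d = S - R = (-4 + 10, 5 + 9, 3 + 0) = (6, 14, 3)
Parametric form r = R + t·d:
x = -10 + 6t, y = -9 + 14t, z = 0 + 3t

x = -10 + 6t, y = -9 + 14t, z = 0 + 3t


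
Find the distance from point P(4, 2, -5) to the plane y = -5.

distance = |a·x₀ + b·y₀ + c·z₀ - d| / √(a² + b² + c²)
  = |0·4 + 1·2 + 0·(-5) - (-5)| / √(0² + 1² + 0²)
  = |0 + 2 + 0 + 5| / √(0 + 1 + 0)
  = |7| / √1
  = 7 / 1
  ≈ 7

7


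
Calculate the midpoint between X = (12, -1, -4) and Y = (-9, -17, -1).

M = ((x₁+x₂)/2, (y₁+y₂)/2, (z₁+z₂)/2)
  = ((12 - 9)/2, (-1 - 17)/2, (-4 - 1)/2)
  = (3/2, -18/2, -5/2)
  = (1.5, -9, -2.5)

(1.5, -9, -2.5)


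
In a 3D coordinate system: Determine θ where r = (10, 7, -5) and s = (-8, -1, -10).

r·s = 10·(-8) + 7·(-1) + (-5)·(-10) = -80 - 7 + 50 = -37
|r| = √(10² + 7² + (-5)²) = √174 ≈ 13.19
|s| = √((-8)² + (-1)² + (-10)²) = √165 ≈ 12.85
cos θ = (r·s)/(|r||s|) = -37/(13.19·12.85) ≈ -0.2184
θ = arccos(-0.2184) ≈ 102.6°

102.6°


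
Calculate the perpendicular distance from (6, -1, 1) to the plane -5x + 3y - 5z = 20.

distance = |a·x₀ + b·y₀ + c·z₀ - d| / √(a² + b² + c²)
  = |(-5)·6 + 3·(-1) + (-5)·1 - 20| / √((-5)² + 3² + (-5)²)
  = |-30 - 3 - 5 - 20| / √(25 + 9 + 25)
  = |-58| / √59
  = 58 / 7.681
  ≈ 7.551

7.551


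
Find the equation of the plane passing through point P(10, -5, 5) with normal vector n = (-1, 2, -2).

The plane through P with normal n = (a, b, c) satisfies n·(r - P) = 0,
i.e. ax + by + cz = a·x₀ + b·y₀ + c·z₀.
d = (-1)·10 + 2·(-5) + (-2)·5
  = -10 - 10 - 10
  = -30
Equation: -x + 2y - 2z = -30

-x + 2y - 2z = -30


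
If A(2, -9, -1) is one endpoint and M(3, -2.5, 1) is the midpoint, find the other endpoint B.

B = 2M - A
  = (2·3 - 2, 2·(-2.5) - (-9), 2·1 - (-1))
  = (6 - 2, -5 + 9, 2 + 1)
  = (4, 4, 3)

(4, 4, 3)


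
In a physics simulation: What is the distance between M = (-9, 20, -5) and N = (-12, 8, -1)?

d = √[(x₂-x₁)² + (y₂-y₁)² + (z₂-z₁)²]
  = √[(-3)² + (-12)² + 4²]
  = √[9 + 144 + 16]
  = √169
  ≈ 13

13


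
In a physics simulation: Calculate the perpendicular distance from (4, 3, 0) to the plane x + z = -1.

distance = |a·x₀ + b·y₀ + c·z₀ - d| / √(a² + b² + c²)
  = |1·4 + 0·3 + 1·0 - (-1)| / √(1² + 0² + 1²)
  = |4 + 0 + 0 + 1| / √(1 + 0 + 1)
  = |5| / √2
  = 5 / 1.414
  ≈ 3.536

3.536


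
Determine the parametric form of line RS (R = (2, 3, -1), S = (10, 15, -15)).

Direction vector d = S - R = (10 - 2, 15 - 3, -15 + 1) = (8, 12, -14)
Parametric form r = R + t·d:
x = 2 + 8t, y = 3 + 12t, z = -1 - 14t

x = 2 + 8t, y = 3 + 12t, z = -1 - 14t


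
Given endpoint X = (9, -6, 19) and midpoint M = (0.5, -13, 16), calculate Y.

Y = 2M - X
  = (2·0.5 - 9, 2·(-13) - (-6), 2·16 - 19)
  = (1 - 9, -26 + 6, 32 - 19)
  = (-8, -20, 13)

(-8, -20, 13)


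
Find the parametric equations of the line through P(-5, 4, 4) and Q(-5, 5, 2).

Direction vector d = Q - P = (-5 + 5, 5 - 4, 2 - 4) = (0, 1, -2)
Parametric form r = P + t·d:
x = -5, y = 4 + t, z = 4 - 2t

x = -5, y = 4 + t, z = 4 - 2t


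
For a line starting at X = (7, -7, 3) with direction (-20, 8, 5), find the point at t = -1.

P(t) = X + t·d
  = (7 + (-20)·(-1), -7 + 8·(-1), 3 + 5·(-1))
  = (7 + 20, -7 - 8, 3 - 5)
  = (27, -15, -2)

(27, -15, -2)


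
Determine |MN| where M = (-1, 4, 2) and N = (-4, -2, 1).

d = √[(x₂-x₁)² + (y₂-y₁)² + (z₂-z₁)²]
  = √[(-3)² + (-6)² + (-1)²]
  = √[9 + 36 + 1]
  = √46
  ≈ 6.782

6.782


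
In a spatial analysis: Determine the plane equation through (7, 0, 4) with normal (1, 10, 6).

The plane through P with normal n = (a, b, c) satisfies n·(r - P) = 0,
i.e. ax + by + cz = a·x₀ + b·y₀ + c·z₀.
d = 1·7 + 10·0 + 6·4
  = 7 + 0 + 24
  = 31
Equation: x + 10y + 6z = 31

x + 10y + 6z = 31


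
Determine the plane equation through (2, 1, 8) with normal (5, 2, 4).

The plane through P with normal n = (a, b, c) satisfies n·(r - P) = 0,
i.e. ax + by + cz = a·x₀ + b·y₀ + c·z₀.
d = 5·2 + 2·1 + 4·8
  = 10 + 2 + 32
  = 44
Equation: 5x + 2y + 4z = 44

5x + 2y + 4z = 44


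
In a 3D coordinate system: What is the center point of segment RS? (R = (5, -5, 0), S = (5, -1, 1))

M = ((x₁+x₂)/2, (y₁+y₂)/2, (z₁+z₂)/2)
  = ((5 + 5)/2, (-5 - 1)/2, (0 + 1)/2)
  = (10/2, -6/2, 1/2)
  = (5, -3, 0.5)

(5, -3, 0.5)


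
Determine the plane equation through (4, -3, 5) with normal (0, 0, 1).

The plane through P with normal n = (a, b, c) satisfies n·(r - P) = 0,
i.e. ax + by + cz = a·x₀ + b·y₀ + c·z₀.
d = 0·4 + 0·(-3) + 1·5
  = 0 + 0 + 5
  = 5
Equation: z = 5

z = 5


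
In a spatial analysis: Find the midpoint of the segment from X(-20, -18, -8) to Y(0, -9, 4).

M = ((x₁+x₂)/2, (y₁+y₂)/2, (z₁+z₂)/2)
  = ((-20 + 0)/2, (-18 - 9)/2, (-8 + 4)/2)
  = (-20/2, -27/2, -4/2)
  = (-10, -13.5, -2)

(-10, -13.5, -2)


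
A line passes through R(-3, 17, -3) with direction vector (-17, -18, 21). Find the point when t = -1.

P(t) = R + t·d
  = (-3 + (-17)·(-1), 17 + (-18)·(-1), -3 + 21·(-1))
  = (-3 + 17, 17 + 18, -3 - 21)
  = (14, 35, -24)

(14, 35, -24)


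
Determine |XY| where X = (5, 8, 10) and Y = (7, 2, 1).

d = √[(x₂-x₁)² + (y₂-y₁)² + (z₂-z₁)²]
  = √[2² + (-6)² + (-9)²]
  = √[4 + 36 + 81]
  = √121
  ≈ 11

11


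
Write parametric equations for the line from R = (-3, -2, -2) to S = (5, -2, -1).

Direction vector d = S - R = (5 + 3, -2 + 2, -1 + 2) = (8, 0, 1)
Parametric form r = R + t·d:
x = -3 + 8t, y = -2, z = -2 + t

x = -3 + 8t, y = -2, z = -2 + t


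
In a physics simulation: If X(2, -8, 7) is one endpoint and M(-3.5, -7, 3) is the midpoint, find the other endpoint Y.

Y = 2M - X
  = (2·(-3.5) - 2, 2·(-7) - (-8), 2·3 - 7)
  = (-7 - 2, -14 + 8, 6 - 7)
  = (-9, -6, -1)

(-9, -6, -1)


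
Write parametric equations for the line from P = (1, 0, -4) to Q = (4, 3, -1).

Direction vector d = Q - P = (4 - 1, 3 + 0, -1 + 4) = (3, 3, 3)
Parametric form r = P + t·d:
x = 1 + 3t, y = 0 + 3t, z = -4 + 3t

x = 1 + 3t, y = 0 + 3t, z = -4 + 3t


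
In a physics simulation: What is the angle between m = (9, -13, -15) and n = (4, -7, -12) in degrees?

m·n = 9·4 + (-13)·(-7) + (-15)·(-12) = 36 + 91 + 180 = 307
|m| = √(9² + (-13)² + (-15)²) = √475 ≈ 21.79
|n| = √(4² + (-7)² + (-12)²) = √209 ≈ 14.46
cos θ = (m·n)/(|m||n|) = 307/(21.79·14.46) ≈ 0.9744
θ = arccos(0.9744) ≈ 13°

13°


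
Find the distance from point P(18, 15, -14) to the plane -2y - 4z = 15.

distance = |a·x₀ + b·y₀ + c·z₀ - d| / √(a² + b² + c²)
  = |0·18 + (-2)·15 + (-4)·(-14) - 15| / √(0² + (-2)² + (-4)²)
  = |0 - 30 + 56 - 15| / √(0 + 4 + 16)
  = |11| / √20
  = 11 / 4.472
  ≈ 2.46

2.46


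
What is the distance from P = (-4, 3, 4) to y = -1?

distance = |a·x₀ + b·y₀ + c·z₀ - d| / √(a² + b² + c²)
  = |0·(-4) + 1·3 + 0·4 - (-1)| / √(0² + 1² + 0²)
  = |0 + 3 + 0 + 1| / √(0 + 1 + 0)
  = |4| / √1
  = 4 / 1
  ≈ 4

4


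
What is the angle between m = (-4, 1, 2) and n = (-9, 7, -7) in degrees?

m·n = (-4)·(-9) + 1·7 + 2·(-7) = 36 + 7 - 14 = 29
|m| = √((-4)² + 1² + 2²) = √21 ≈ 4.583
|n| = √((-9)² + 7² + (-7)²) = √179 ≈ 13.38
cos θ = (m·n)/(|m||n|) = 29/(4.583·13.38) ≈ 0.473
θ = arccos(0.473) ≈ 61.77°

61.77°


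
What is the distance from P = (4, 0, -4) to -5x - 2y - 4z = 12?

distance = |a·x₀ + b·y₀ + c·z₀ - d| / √(a² + b² + c²)
  = |(-5)·4 + (-2)·0 + (-4)·(-4) - 12| / √((-5)² + (-2)² + (-4)²)
  = |-20 + 0 + 16 - 12| / √(25 + 4 + 16)
  = |-16| / √45
  = 16 / 6.708
  ≈ 2.385

2.385


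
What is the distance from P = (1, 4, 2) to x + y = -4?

distance = |a·x₀ + b·y₀ + c·z₀ - d| / √(a² + b² + c²)
  = |1·1 + 1·4 + 0·2 - (-4)| / √(1² + 1² + 0²)
  = |1 + 4 + 0 + 4| / √(1 + 1 + 0)
  = |9| / √2
  = 9 / 1.414
  ≈ 6.364

6.364


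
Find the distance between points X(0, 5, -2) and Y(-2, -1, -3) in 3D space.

d = √[(x₂-x₁)² + (y₂-y₁)² + (z₂-z₁)²]
  = √[(-2)² + (-6)² + (-1)²]
  = √[4 + 36 + 1]
  = √41
  ≈ 6.403

6.403


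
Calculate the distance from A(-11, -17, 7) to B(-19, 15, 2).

d = √[(x₂-x₁)² + (y₂-y₁)² + (z₂-z₁)²]
  = √[(-8)² + 32² + (-5)²]
  = √[64 + 1024 + 25]
  = √1113
  ≈ 33.36

33.36


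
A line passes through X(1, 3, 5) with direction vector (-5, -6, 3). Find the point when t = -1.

P(t) = X + t·d
  = (1 + (-5)·(-1), 3 + (-6)·(-1), 5 + 3·(-1))
  = (1 + 5, 3 + 6, 5 - 3)
  = (6, 9, 2)

(6, 9, 2)


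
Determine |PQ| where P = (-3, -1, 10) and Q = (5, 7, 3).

d = √[(x₂-x₁)² + (y₂-y₁)² + (z₂-z₁)²]
  = √[8² + 8² + (-7)²]
  = √[64 + 64 + 49]
  = √177
  ≈ 13.3

13.3


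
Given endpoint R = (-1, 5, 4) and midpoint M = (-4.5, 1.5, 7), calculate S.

S = 2M - R
  = (2·(-4.5) - (-1), 2·1.5 - 5, 2·7 - 4)
  = (-9 + 1, 3 - 5, 14 - 4)
  = (-8, -2, 10)

(-8, -2, 10)


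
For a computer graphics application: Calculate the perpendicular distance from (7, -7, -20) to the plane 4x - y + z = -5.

distance = |a·x₀ + b·y₀ + c·z₀ - d| / √(a² + b² + c²)
  = |4·7 + (-1)·(-7) + 1·(-20) - (-5)| / √(4² + (-1)² + 1²)
  = |28 + 7 - 20 + 5| / √(16 + 1 + 1)
  = |20| / √18
  = 20 / 4.243
  ≈ 4.714

4.714


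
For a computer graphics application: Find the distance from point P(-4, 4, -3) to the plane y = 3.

distance = |a·x₀ + b·y₀ + c·z₀ - d| / √(a² + b² + c²)
  = |0·(-4) + 1·4 + 0·(-3) - 3| / √(0² + 1² + 0²)
  = |0 + 4 + 0 - 3| / √(0 + 1 + 0)
  = |1| / √1
  = 1 / 1
  ≈ 1

1


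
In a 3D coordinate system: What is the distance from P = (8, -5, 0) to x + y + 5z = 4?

distance = |a·x₀ + b·y₀ + c·z₀ - d| / √(a² + b² + c²)
  = |1·8 + 1·(-5) + 5·0 - 4| / √(1² + 1² + 5²)
  = |8 - 5 + 0 - 4| / √(1 + 1 + 25)
  = |-1| / √27
  = 1 / 5.196
  ≈ 0.1925

0.1925


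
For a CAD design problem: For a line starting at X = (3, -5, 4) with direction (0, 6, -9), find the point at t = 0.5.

P(t) = X + t·d
  = (3 + 0·0.5, -5 + 6·0.5, 4 + (-9)·0.5)
  = (3 + 0, -5 + 3, 4 - 4.5)
  = (3, -2, -0.5)

(3, -2, -0.5)


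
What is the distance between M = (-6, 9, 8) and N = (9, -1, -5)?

d = √[(x₂-x₁)² + (y₂-y₁)² + (z₂-z₁)²]
  = √[15² + (-10)² + (-13)²]
  = √[225 + 100 + 169]
  = √494
  ≈ 22.23

22.23


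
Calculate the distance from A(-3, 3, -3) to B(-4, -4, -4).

d = √[(x₂-x₁)² + (y₂-y₁)² + (z₂-z₁)²]
  = √[(-1)² + (-7)² + (-1)²]
  = √[1 + 49 + 1]
  = √51
  ≈ 7.141

7.141


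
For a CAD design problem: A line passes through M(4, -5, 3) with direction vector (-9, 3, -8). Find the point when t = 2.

P(t) = M + t·d
  = (4 + (-9)·2, -5 + 3·2, 3 + (-8)·2)
  = (4 - 18, -5 + 6, 3 - 16)
  = (-14, 1, -13)

(-14, 1, -13)


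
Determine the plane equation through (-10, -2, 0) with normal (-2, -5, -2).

The plane through P with normal n = (a, b, c) satisfies n·(r - P) = 0,
i.e. ax + by + cz = a·x₀ + b·y₀ + c·z₀.
d = (-2)·(-10) + (-5)·(-2) + (-2)·0
  = 20 + 10 + 0
  = 30
Equation: -2x - 5y - 2z = 30

-2x - 5y - 2z = 30


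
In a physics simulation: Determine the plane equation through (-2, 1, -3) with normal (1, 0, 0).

The plane through P with normal n = (a, b, c) satisfies n·(r - P) = 0,
i.e. ax + by + cz = a·x₀ + b·y₀ + c·z₀.
d = 1·(-2) + 0·1 + 0·(-3)
  = -2 + 0 + 0
  = -2
Equation: x = -2

x = -2


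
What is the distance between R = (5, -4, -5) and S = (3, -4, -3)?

d = √[(x₂-x₁)² + (y₂-y₁)² + (z₂-z₁)²]
  = √[(-2)² + 0² + 2²]
  = √[4 + 0 + 4]
  = √8
  ≈ 2.828

2.828


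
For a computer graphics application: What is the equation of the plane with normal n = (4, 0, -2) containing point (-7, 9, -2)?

The plane through P with normal n = (a, b, c) satisfies n·(r - P) = 0,
i.e. ax + by + cz = a·x₀ + b·y₀ + c·z₀.
d = 4·(-7) + 0·9 + (-2)·(-2)
  = -28 + 0 + 4
  = -24
Equation: 4x - 2z = -24

4x - 2z = -24


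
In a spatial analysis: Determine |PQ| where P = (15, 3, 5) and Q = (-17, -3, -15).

d = √[(x₂-x₁)² + (y₂-y₁)² + (z₂-z₁)²]
  = √[(-32)² + (-6)² + (-20)²]
  = √[1024 + 36 + 400]
  = √1460
  ≈ 38.21

38.21


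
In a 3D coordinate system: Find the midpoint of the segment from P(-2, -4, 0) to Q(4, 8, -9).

M = ((x₁+x₂)/2, (y₁+y₂)/2, (z₁+z₂)/2)
  = ((-2 + 4)/2, (-4 + 8)/2, (0 - 9)/2)
  = (2/2, 4/2, -9/2)
  = (1, 2, -4.5)

(1, 2, -4.5)


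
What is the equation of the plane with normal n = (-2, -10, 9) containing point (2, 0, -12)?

The plane through P with normal n = (a, b, c) satisfies n·(r - P) = 0,
i.e. ax + by + cz = a·x₀ + b·y₀ + c·z₀.
d = (-2)·2 + (-10)·0 + 9·(-12)
  = -4 + 0 - 108
  = -112
Equation: -2x - 10y + 9z = -112

-2x - 10y + 9z = -112


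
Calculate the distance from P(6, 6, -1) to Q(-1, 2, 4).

d = √[(x₂-x₁)² + (y₂-y₁)² + (z₂-z₁)²]
  = √[(-7)² + (-4)² + 5²]
  = √[49 + 16 + 25]
  = √90
  ≈ 9.487

9.487


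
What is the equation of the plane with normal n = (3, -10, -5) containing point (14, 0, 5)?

The plane through P with normal n = (a, b, c) satisfies n·(r - P) = 0,
i.e. ax + by + cz = a·x₀ + b·y₀ + c·z₀.
d = 3·14 + (-10)·0 + (-5)·5
  = 42 + 0 - 25
  = 17
Equation: 3x - 10y - 5z = 17

3x - 10y - 5z = 17


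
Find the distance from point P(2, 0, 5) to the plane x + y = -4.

distance = |a·x₀ + b·y₀ + c·z₀ - d| / √(a² + b² + c²)
  = |1·2 + 1·0 + 0·5 - (-4)| / √(1² + 1² + 0²)
  = |2 + 0 + 0 + 4| / √(1 + 1 + 0)
  = |6| / √2
  = 6 / 1.414
  ≈ 4.243

4.243


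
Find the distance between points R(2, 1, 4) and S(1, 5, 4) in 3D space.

d = √[(x₂-x₁)² + (y₂-y₁)² + (z₂-z₁)²]
  = √[(-1)² + 4² + 0²]
  = √[1 + 16 + 0]
  = √17
  ≈ 4.123

4.123


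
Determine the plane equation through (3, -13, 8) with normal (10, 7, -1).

The plane through P with normal n = (a, b, c) satisfies n·(r - P) = 0,
i.e. ax + by + cz = a·x₀ + b·y₀ + c·z₀.
d = 10·3 + 7·(-13) + (-1)·8
  = 30 - 91 - 8
  = -69
Equation: 10x + 7y - z = -69

10x + 7y - z = -69


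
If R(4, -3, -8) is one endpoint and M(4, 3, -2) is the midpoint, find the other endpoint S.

S = 2M - R
  = (2·4 - 4, 2·3 - (-3), 2·(-2) - (-8))
  = (8 - 4, 6 + 3, -4 + 8)
  = (4, 9, 4)

(4, 9, 4)


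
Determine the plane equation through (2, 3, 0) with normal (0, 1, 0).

The plane through P with normal n = (a, b, c) satisfies n·(r - P) = 0,
i.e. ax + by + cz = a·x₀ + b·y₀ + c·z₀.
d = 0·2 + 1·3 + 0·0
  = 0 + 3 + 0
  = 3
Equation: y = 3

y = 3


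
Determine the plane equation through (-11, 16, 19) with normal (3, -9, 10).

The plane through P with normal n = (a, b, c) satisfies n·(r - P) = 0,
i.e. ax + by + cz = a·x₀ + b·y₀ + c·z₀.
d = 3·(-11) + (-9)·16 + 10·19
  = -33 - 144 + 190
  = 13
Equation: 3x - 9y + 10z = 13

3x - 9y + 10z = 13


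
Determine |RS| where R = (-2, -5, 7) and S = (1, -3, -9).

d = √[(x₂-x₁)² + (y₂-y₁)² + (z₂-z₁)²]
  = √[3² + 2² + (-16)²]
  = √[9 + 4 + 256]
  = √269
  ≈ 16.4

16.4


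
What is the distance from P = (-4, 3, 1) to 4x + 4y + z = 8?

distance = |a·x₀ + b·y₀ + c·z₀ - d| / √(a² + b² + c²)
  = |4·(-4) + 4·3 + 1·1 - 8| / √(4² + 4² + 1²)
  = |-16 + 12 + 1 - 8| / √(16 + 16 + 1)
  = |-11| / √33
  = 11 / 5.745
  ≈ 1.915

1.915


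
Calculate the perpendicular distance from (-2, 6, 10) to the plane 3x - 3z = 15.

distance = |a·x₀ + b·y₀ + c·z₀ - d| / √(a² + b² + c²)
  = |3·(-2) + 0·6 + (-3)·10 - 15| / √(3² + 0² + (-3)²)
  = |-6 + 0 - 30 - 15| / √(9 + 0 + 9)
  = |-51| / √18
  = 51 / 4.243
  ≈ 12.02

12.02


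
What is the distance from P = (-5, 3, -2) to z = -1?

distance = |a·x₀ + b·y₀ + c·z₀ - d| / √(a² + b² + c²)
  = |0·(-5) + 0·3 + 1·(-2) - (-1)| / √(0² + 0² + 1²)
  = |0 + 0 - 2 + 1| / √(0 + 0 + 1)
  = |-1| / √1
  = 1 / 1
  ≈ 1

1


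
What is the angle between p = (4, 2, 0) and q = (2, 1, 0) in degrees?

p·q = 4·2 + 2·1 + 0·0 = 8 + 2 + 0 = 10
|p| = √(4² + 2² + 0²) = √20 ≈ 4.472
|q| = √(2² + 1² + 0²) = √5 ≈ 2.236
cos θ = (p·q)/(|p||q|) = 10/(4.472·2.236) ≈ 1
θ = arccos(1) ≈ 0°

0°


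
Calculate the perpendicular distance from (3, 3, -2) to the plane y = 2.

distance = |a·x₀ + b·y₀ + c·z₀ - d| / √(a² + b² + c²)
  = |0·3 + 1·3 + 0·(-2) - 2| / √(0² + 1² + 0²)
  = |0 + 3 + 0 - 2| / √(0 + 1 + 0)
  = |1| / √1
  = 1 / 1
  ≈ 1

1


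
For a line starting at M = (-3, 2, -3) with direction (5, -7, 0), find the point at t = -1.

P(t) = M + t·d
  = (-3 + 5·(-1), 2 + (-7)·(-1), -3 + 0·(-1))
  = (-3 - 5, 2 + 7, -3 + 0)
  = (-8, 9, -3)

(-8, 9, -3)


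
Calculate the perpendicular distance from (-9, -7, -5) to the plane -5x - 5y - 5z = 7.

distance = |a·x₀ + b·y₀ + c·z₀ - d| / √(a² + b² + c²)
  = |(-5)·(-9) + (-5)·(-7) + (-5)·(-5) - 7| / √((-5)² + (-5)² + (-5)²)
  = |45 + 35 + 25 - 7| / √(25 + 25 + 25)
  = |98| / √75
  = 98 / 8.66
  ≈ 11.32

11.32


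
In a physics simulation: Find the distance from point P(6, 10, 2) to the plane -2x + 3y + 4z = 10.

distance = |a·x₀ + b·y₀ + c·z₀ - d| / √(a² + b² + c²)
  = |(-2)·6 + 3·10 + 4·2 - 10| / √((-2)² + 3² + 4²)
  = |-12 + 30 + 8 - 10| / √(4 + 9 + 16)
  = |16| / √29
  = 16 / 5.385
  ≈ 2.971

2.971


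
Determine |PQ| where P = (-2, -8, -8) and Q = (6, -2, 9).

d = √[(x₂-x₁)² + (y₂-y₁)² + (z₂-z₁)²]
  = √[8² + 6² + 17²]
  = √[64 + 36 + 289]
  = √389
  ≈ 19.72

19.72


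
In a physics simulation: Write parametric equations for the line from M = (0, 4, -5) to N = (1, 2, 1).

Direction vector d = N - M = (1 + 0, 2 - 4, 1 + 5) = (1, -2, 6)
Parametric form r = M + t·d:
x = 0 + t, y = 4 - 2t, z = -5 + 6t

x = 0 + t, y = 4 - 2t, z = -5 + 6t


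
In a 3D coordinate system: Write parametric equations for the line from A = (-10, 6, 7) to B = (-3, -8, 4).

Direction vector d = B - A = (-3 + 10, -8 - 6, 4 - 7) = (7, -14, -3)
Parametric form r = A + t·d:
x = -10 + 7t, y = 6 - 14t, z = 7 - 3t

x = -10 + 7t, y = 6 - 14t, z = 7 - 3t
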